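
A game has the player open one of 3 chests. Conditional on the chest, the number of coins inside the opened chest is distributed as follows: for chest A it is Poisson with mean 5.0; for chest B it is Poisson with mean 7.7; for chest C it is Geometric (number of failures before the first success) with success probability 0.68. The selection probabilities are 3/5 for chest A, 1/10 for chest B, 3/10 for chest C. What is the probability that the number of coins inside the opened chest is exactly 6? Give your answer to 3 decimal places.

Conditional on each chest, P(X = 6): A: 0.146223; B: 0.131082; C: 0.000730144.
By total probability, P(X = 6) = 0.6·0.146223 + 0.1·0.131082 + 0.3·0.000730144 = 0.101061.

0.101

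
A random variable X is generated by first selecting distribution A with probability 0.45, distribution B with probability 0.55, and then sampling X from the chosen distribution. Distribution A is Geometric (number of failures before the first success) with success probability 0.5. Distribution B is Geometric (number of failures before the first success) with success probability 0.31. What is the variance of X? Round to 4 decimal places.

5.2209

Per component, A: μ=1, E[X²]=3; B: μ=2.22581, E[X²]=12.1342.
E[X] = 0.45·1 + 0.55·2.22581 = 1.67419.
E[X²] = 0.45·3 + 0.55·12.1342 = 8.02383.
Var(X) = E[X²] − (E[X])² = 8.02383 − 2.80292 = 5.22091.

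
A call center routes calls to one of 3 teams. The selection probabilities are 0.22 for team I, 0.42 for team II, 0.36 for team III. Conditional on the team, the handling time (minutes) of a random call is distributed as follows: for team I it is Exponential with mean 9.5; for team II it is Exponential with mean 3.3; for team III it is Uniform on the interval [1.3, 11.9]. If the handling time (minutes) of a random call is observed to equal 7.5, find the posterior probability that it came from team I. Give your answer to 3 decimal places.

Likelihoods f(7.5 | ·): I: 0.0477983; II: 0.0312215; III: 0.0943396.
Posterior ∝ prior × likelihood. Numerator for I: 0.22·0.0477983 = 0.0105156.
Normalizing constant: 0.22·0.0477983 + 0.42·0.0312215 + 0.36·0.0943396 = 0.0575909.
P(I | observation) = 0.0105156 / 0.0575909 = 0.182592.

0.183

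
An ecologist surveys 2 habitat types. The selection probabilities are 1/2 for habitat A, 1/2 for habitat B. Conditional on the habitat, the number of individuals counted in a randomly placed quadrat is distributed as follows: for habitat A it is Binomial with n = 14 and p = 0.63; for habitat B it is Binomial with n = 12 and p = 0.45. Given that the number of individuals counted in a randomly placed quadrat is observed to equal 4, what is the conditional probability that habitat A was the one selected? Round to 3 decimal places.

0.043

Likelihoods P(X=4 | ·): A: 0.00758252; B: 0.169964.
Posterior ∝ prior × likelihood. Numerator for A: 0.5·0.00758252 = 0.00379126.
Normalizing constant: 0.5·0.00758252 + 0.5·0.169964 = 0.0887732.
P(A | observation) = 0.00379126 / 0.0887732 = 0.0427072.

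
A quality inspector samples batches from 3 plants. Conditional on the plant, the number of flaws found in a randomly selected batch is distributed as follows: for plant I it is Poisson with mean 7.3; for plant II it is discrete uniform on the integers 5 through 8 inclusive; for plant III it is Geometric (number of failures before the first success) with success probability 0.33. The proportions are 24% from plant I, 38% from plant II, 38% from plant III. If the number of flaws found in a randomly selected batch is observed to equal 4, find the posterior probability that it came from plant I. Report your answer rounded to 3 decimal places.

0.432

Likelihoods P(X=4 | ·): I: 0.0799338; II: 0; III: 0.0664987.
Posterior ∝ prior × likelihood. Numerator for I: 0.24·0.0799338 = 0.0191841.
Normalizing constant: 0.24·0.0799338 + 0.38·0 + 0.38·0.0664987 = 0.0444536.
P(I | observation) = 0.0191841 / 0.0444536 = 0.431553.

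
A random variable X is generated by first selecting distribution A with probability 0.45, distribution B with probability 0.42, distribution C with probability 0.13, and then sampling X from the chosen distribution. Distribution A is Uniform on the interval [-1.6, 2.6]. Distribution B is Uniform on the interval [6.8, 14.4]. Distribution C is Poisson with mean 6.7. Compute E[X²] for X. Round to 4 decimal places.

56.6935

For each component E[X²] = Var + (mean)², giving A: 1.72; B: 117.173; C: 51.59.
Overall E[X²] = 0.45·1.72 + 0.42·117.173 + 0.13·51.59 = 56.6935.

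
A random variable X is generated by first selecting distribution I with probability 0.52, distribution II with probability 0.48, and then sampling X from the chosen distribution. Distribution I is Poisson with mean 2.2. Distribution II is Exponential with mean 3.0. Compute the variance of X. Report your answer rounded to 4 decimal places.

Per component, I: μ=2.2, E[X²]=7.04; II: μ=3, E[X²]=18.
E[X] = 0.52·2.2 + 0.48·3 = 2.584.
E[X²] = 0.52·7.04 + 0.48·18 = 12.3008.
Var(X) = E[X²] − (E[X])² = 12.3008 − 6.67706 = 5.62374.

5.6237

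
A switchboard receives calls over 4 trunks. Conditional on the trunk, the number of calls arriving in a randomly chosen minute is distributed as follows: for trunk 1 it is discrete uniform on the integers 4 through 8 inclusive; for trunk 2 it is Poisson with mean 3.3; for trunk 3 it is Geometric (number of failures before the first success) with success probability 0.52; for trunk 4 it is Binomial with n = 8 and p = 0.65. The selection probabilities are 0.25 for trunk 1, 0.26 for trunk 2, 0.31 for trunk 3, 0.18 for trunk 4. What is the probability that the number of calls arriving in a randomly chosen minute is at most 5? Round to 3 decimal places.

Conditional on each trunk, P(X ≤ 5): 1: 0.4; 2: 0.882877; 3: 0.987769; 4: 0.572186.
By total probability, P(X ≤ 5) = 0.25·0.4 + 0.26·0.882877 + 0.31·0.987769 + 0.18·0.572186 = 0.73875.

0.739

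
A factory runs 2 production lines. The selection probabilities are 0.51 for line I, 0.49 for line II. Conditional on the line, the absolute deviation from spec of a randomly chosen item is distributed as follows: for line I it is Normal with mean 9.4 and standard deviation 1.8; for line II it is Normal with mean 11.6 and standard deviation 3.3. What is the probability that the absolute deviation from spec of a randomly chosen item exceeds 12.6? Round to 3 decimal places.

0.206

Conditional on each line, P(X > 12.6): I: 0.0377202; II: 0.380933.
By total probability, P(X > 12.6) = 0.51·0.0377202 + 0.49·0.380933 = 0.205895.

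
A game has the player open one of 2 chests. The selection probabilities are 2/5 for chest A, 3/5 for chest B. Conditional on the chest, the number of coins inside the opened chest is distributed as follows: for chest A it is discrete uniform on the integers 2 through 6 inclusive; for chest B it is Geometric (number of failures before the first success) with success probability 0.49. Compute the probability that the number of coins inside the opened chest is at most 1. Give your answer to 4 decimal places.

Conditional on each chest, P(X ≤ 1): A: 0; B: 0.7399.
By total probability, P(X ≤ 1) = 0.4·0 + 0.6·0.7399 = 0.44394.

0.4439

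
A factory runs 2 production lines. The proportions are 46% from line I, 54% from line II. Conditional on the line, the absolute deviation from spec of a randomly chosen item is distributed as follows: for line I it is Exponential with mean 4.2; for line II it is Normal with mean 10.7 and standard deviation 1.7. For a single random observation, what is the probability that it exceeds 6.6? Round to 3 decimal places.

Conditional on each line, P(X > 6.6): I: 0.207748; II: 0.992062.
By total probability, P(X > 6.6) = 0.46·0.207748 + 0.54·0.992062 = 0.631278.

0.631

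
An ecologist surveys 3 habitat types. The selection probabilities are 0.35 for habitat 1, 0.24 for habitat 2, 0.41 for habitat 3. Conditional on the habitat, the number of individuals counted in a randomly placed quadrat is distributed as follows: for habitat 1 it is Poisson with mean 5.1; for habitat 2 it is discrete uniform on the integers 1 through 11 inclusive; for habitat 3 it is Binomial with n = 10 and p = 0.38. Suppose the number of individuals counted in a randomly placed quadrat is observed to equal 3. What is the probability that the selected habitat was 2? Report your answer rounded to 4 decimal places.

Likelihoods P(X=3 | ·): 1: 0.13479; 2: 0.0909091; 3: 0.231886.
Posterior ∝ prior × likelihood. Numerator for 2: 0.24·0.0909091 = 0.0218182.
Normalizing constant: 0.35·0.13479 + 0.24·0.0909091 + 0.41·0.231886 = 0.164068.
P(2 | observation) = 0.0218182 / 0.164068 = 0.132983.

0.1330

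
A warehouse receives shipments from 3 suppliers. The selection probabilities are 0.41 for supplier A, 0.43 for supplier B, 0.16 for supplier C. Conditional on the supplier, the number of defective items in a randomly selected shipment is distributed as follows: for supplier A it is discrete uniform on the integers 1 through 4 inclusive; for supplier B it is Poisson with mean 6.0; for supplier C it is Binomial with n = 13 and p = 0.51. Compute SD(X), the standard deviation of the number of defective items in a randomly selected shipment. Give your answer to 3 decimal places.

2.630

Per component, A: μ=2.5, E[X²]=7.5; B: μ=6, E[X²]=42; C: μ=6.63, E[X²]=47.2056.
E[X] = 0.41·2.5 + 0.43·6 + 0.16·6.63 = 4.6658.
E[X²] = 0.41·7.5 + 0.43·42 + 0.16·47.2056 = 28.6879.
Var(X) = E[X²] − (E[X])² = 28.6879 − 21.7697 = 6.91821.
SD(X) = √6.91821 = 2.63025.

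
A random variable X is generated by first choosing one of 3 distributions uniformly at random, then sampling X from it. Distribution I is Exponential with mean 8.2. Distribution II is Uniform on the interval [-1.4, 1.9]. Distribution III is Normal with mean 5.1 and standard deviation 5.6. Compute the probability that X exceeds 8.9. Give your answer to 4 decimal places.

Conditional on each component, P(X > 8.9): I: 0.337778; II: 0; III: 0.248705.
By total probability, P(X > 8.9) = 0.333333·0.337778 + 0.333333·0 + 0.333333·0.248705 = 0.195494.

0.1955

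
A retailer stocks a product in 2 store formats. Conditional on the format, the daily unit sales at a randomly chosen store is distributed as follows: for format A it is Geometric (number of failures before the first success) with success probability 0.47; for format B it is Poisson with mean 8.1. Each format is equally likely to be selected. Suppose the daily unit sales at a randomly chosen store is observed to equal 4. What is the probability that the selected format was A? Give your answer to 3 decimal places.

0.405

Likelihoods P(X=4 | ·): A: 0.0370853; B: 0.0544432.
Posterior ∝ prior × likelihood. Numerator for A: 0.5·0.0370853 = 0.0185426.
Normalizing constant: 0.5·0.0370853 + 0.5·0.0544432 = 0.0457642.
P(A | observation) = 0.0185426 / 0.0457642 = 0.405177.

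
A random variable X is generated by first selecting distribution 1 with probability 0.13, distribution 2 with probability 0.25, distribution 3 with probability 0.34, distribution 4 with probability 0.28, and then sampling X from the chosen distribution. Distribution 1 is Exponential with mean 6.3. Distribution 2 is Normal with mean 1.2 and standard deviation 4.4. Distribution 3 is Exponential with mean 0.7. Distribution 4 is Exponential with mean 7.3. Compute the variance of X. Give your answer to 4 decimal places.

34.1282

Per component, 1: μ=6.3, E[X²]=79.38; 2: μ=1.2, E[X²]=20.8; 3: μ=0.7, E[X²]=0.98; 4: μ=7.3, E[X²]=106.58.
E[X] = 0.13·6.3 + 0.25·1.2 + 0.34·0.7 + 0.28·7.3 = 3.401.
E[X²] = 0.13·79.38 + 0.25·20.8 + 0.34·0.98 + 0.28·106.58 = 45.695.
Var(X) = E[X²] − (E[X])² = 45.695 − 11.5668 = 34.1282.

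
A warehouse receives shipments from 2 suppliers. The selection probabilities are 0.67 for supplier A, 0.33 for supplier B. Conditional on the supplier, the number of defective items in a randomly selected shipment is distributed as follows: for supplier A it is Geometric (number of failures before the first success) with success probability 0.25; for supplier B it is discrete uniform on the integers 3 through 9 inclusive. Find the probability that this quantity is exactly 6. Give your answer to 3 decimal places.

0.077

Conditional on each supplier, P(X = 6): A: 0.0444946; B: 0.142857.
By total probability, P(X = 6) = 0.67·0.0444946 + 0.33·0.142857 = 0.0769543.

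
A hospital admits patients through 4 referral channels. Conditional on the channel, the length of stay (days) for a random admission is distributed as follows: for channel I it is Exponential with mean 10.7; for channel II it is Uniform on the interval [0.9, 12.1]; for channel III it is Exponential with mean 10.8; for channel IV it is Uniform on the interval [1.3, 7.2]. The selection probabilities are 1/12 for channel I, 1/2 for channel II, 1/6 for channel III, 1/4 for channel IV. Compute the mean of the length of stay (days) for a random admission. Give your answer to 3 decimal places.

Component means — I: 10.7; II: 6.5; III: 10.8; IV: 4.25.
E[X] = 0.0833333·10.7 + 0.5·6.5 + 0.166667·10.8 + 0.25·4.25 = 7.00417.

7.004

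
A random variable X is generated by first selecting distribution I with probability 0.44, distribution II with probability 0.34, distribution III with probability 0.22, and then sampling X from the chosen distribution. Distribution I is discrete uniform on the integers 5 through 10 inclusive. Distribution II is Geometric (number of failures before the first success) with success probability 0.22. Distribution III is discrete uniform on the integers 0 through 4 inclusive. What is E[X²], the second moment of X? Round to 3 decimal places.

37.107

For each component E[X²] = Var + (mean)², giving I: 59.1667; II: 28.686; III: 6.
Overall E[X²] = 0.44·59.1667 + 0.34·28.686 + 0.22·6 = 37.1066.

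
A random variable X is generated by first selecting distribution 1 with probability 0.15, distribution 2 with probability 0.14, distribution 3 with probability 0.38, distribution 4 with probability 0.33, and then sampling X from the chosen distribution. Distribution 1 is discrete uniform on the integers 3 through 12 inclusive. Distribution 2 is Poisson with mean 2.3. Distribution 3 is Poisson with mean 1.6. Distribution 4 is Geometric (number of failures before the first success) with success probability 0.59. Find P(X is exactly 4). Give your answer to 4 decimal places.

Conditional on each component, P(X = 4): 1: 0.1; 2: 0.116902; 3: 0.0551312; 4: 0.016672.
By total probability, P(X = 4) = 0.15·0.1 + 0.14·0.116902 + 0.38·0.0551312 + 0.33·0.016672 = 0.0578179.

0.0578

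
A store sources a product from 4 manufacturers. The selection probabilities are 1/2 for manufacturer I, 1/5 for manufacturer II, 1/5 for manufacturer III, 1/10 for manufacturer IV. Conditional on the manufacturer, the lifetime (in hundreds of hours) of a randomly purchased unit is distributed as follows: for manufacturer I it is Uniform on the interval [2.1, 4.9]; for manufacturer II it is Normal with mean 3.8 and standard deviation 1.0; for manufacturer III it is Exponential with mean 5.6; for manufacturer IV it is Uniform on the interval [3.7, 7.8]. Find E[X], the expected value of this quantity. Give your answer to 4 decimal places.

4.2050

Component means — I: 3.5; II: 3.8; III: 5.6; IV: 5.75.
E[X] = 0.5·3.5 + 0.2·3.8 + 0.2·5.6 + 0.1·5.75 = 4.205.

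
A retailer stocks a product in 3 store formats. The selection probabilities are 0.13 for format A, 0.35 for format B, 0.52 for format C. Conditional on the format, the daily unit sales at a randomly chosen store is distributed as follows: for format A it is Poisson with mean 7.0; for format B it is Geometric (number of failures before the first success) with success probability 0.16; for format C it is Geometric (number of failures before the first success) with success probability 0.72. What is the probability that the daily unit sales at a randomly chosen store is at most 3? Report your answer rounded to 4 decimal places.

Conditional on each format, P(X ≤ 3): A: 0.0817654; B: 0.502129; C: 0.993853.
By total probability, P(X ≤ 3) = 0.13·0.0817654 + 0.35·0.502129 + 0.52·0.993853 = 0.703178.

0.7032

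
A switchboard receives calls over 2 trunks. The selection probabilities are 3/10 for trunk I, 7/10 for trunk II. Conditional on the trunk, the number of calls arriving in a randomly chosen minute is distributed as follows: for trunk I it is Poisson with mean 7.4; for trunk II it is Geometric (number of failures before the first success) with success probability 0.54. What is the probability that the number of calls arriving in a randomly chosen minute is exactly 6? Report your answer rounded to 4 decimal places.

0.0454

Conditional on each trunk, P(X = 6): I: 0.139405; II: 0.00511612.
By total probability, P(X = 6) = 0.3·0.139405 + 0.7·0.00511612 = 0.0454028.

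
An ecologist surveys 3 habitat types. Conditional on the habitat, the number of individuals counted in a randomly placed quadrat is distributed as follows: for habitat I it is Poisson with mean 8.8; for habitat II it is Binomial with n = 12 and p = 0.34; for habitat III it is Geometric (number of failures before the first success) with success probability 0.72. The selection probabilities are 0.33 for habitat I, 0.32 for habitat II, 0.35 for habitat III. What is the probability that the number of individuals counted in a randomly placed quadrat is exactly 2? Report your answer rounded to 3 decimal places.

Conditional on each habitat, P(X = 2): I: 0.00583638; II: 0.119658; III: 0.056448.
By total probability, P(X = 2) = 0.33·0.00583638 + 0.32·0.119658 + 0.35·0.056448 = 0.0599733.

0.060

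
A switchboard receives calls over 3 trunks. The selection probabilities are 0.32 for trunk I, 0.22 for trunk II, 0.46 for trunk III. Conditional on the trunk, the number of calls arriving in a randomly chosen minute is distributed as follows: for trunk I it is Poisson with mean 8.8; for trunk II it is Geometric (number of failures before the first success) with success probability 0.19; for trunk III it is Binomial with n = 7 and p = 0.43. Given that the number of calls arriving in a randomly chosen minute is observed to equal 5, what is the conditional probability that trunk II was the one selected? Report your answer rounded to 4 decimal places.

Likelihoods P(X=5 | ·): I: 0.0662889; II: 0.0662489; III: 0.100302.
Posterior ∝ prior × likelihood. Numerator for II: 0.22·0.0662489 = 0.0145748.
Normalizing constant: 0.32·0.0662889 + 0.22·0.0662489 + 0.46·0.100302 = 0.0819263.
P(II | observation) = 0.0145748 / 0.0819263 = 0.177901.

0.1779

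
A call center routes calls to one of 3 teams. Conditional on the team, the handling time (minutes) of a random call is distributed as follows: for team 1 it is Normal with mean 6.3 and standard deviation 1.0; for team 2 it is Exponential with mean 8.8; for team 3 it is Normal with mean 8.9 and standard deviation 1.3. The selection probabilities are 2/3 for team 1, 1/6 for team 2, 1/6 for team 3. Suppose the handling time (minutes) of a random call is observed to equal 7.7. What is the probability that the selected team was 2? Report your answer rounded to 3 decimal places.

Likelihoods f(7.7 | ·): 1: 0.149727; 2: 0.0473707; 3: 0.20042.
Posterior ∝ prior × likelihood. Numerator for 2: 0.166667·0.0473707 = 0.00789511.
Normalizing constant: 0.666667·0.149727 + 0.166667·0.0473707 + 0.166667·0.20042 = 0.141117.
P(2 | observation) = 0.00789511 / 0.141117 = 0.0559474.

0.056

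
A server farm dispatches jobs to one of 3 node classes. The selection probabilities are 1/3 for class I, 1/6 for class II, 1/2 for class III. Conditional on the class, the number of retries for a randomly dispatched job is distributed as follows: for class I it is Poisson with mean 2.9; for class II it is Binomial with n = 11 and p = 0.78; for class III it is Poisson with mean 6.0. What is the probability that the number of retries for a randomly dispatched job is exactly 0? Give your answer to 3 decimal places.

0.020

Conditional on each class, P(X = 0): I: 0.0550232; II: 5.84318e-08; III: 0.00247875.
By total probability, P(X = 0) = 0.333333·0.0550232 + 0.166667·5.84318e-08 + 0.5·0.00247875 = 0.0195805.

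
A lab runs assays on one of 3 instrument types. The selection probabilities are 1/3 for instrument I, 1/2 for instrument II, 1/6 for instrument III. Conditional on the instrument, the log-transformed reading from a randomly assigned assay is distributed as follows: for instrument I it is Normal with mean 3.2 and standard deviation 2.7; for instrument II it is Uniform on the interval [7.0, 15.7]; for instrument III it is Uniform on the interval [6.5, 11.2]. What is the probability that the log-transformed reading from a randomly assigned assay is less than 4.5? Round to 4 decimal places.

0.2283

Conditional on each instrument, P(X < 4.5): I: 0.684913; II: 0; III: 0.
By total probability, P(X < 4.5) = 0.333333·0.684913 + 0.5·0 + 0.166667·0 = 0.228304.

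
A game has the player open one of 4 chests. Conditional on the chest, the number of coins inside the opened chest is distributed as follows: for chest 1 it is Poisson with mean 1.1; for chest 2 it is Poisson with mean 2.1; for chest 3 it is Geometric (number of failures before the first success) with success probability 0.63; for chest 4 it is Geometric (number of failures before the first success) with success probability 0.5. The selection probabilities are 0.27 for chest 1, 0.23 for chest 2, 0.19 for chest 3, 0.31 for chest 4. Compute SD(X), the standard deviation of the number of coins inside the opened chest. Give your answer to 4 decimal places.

1.3601

Per component, 1: μ=1.1, E[X²]=2.31; 2: μ=2.1, E[X²]=6.51; 3: μ=0.587302, E[X²]=1.27715; 4: μ=1, E[X²]=3.
E[X] = 0.27·1.1 + 0.23·2.1 + 0.19·0.587302 + 0.31·1 = 1.20159.
E[X²] = 0.27·2.31 + 0.23·6.51 + 0.19·1.27715 + 0.31·3 = 3.29366.
Var(X) = E[X²] − (E[X])² = 3.29366 − 1.44381 = 1.84985.
SD(X) = √1.84985 = 1.36009.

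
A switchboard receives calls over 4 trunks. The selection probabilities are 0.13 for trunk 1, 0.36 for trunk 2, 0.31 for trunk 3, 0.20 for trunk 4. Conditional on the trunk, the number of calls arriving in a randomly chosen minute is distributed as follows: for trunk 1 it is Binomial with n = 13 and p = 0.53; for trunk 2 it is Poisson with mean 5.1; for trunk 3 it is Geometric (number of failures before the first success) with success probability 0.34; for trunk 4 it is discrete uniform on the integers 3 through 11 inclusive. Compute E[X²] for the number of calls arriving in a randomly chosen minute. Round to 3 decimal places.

31.863

For each component E[X²] = Var + (mean)², giving 1: 50.7104; 2: 31.11; 3: 9.47751; 4: 55.6667.
Overall E[X²] = 0.13·50.7104 + 0.36·31.11 + 0.31·9.47751 + 0.2·55.6667 = 31.8633.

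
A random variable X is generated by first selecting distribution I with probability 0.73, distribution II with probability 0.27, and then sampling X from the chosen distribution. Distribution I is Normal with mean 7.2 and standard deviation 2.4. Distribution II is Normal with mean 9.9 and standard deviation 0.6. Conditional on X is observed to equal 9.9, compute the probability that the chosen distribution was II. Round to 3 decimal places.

Likelihoods f(9.9 | ·): I: 0.0882819; II: 0.664904.
Posterior ∝ prior × likelihood. Numerator for II: 0.27·0.664904 = 0.179524.
Normalizing constant: 0.73·0.0882819 + 0.27·0.664904 = 0.24397.
P(II | observation) = 0.179524 / 0.24397 = 0.735845.

0.736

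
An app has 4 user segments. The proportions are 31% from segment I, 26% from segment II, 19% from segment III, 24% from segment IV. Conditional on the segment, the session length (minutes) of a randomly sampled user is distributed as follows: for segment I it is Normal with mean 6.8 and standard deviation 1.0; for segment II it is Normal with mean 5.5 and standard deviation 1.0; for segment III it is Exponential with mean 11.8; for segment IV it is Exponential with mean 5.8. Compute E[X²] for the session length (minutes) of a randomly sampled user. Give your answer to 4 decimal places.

For each component E[X²] = Var + (mean)², giving I: 47.24; II: 31.25; III: 278.48; IV: 67.28.
Overall E[X²] = 0.31·47.24 + 0.26·31.25 + 0.19·278.48 + 0.24·67.28 = 91.8278.

91.8278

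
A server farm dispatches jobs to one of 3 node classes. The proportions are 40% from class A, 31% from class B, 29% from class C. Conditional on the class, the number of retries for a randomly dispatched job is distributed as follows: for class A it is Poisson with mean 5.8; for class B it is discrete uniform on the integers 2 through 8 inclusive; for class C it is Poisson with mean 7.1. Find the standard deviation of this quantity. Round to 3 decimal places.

Per component, A: μ=5.8, E[X²]=39.44; B: μ=5, E[X²]=29; C: μ=7.1, E[X²]=57.51.
E[X] = 0.4·5.8 + 0.31·5 + 0.29·7.1 = 5.929.
E[X²] = 0.4·39.44 + 0.31·29 + 0.29·57.51 = 41.4439.
Var(X) = E[X²] − (E[X])² = 41.4439 − 35.153 = 6.29086.
SD(X) = √6.29086 = 2.50816.

2.508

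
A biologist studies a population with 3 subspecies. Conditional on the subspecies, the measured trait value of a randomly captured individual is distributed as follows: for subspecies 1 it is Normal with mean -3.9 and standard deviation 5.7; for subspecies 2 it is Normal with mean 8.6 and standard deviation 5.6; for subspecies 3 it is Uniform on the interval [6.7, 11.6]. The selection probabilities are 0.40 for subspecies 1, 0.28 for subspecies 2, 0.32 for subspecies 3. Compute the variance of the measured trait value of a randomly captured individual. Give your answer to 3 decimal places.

61.743

Per component, 1: μ=-3.9, E[X²]=47.7; 2: μ=8.6, E[X²]=105.32; 3: μ=9.15, E[X²]=85.7233.
E[X] = 0.4·-3.9 + 0.28·8.6 + 0.32·9.15 = 3.776.
E[X²] = 0.4·47.7 + 0.28·105.32 + 0.32·85.7233 = 76.0011.
Var(X) = E[X²] − (E[X])² = 76.0011 − 14.2582 = 61.7429.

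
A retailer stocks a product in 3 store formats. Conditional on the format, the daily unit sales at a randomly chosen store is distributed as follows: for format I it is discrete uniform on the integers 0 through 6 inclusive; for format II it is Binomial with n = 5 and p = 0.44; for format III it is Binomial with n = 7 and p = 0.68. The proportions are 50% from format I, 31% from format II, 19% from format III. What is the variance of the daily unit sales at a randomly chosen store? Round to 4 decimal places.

3.4508

Per component, I: μ=3, E[X²]=13; II: μ=2.2, E[X²]=6.072; III: μ=4.76, E[X²]=24.1808.
E[X] = 0.5·3 + 0.31·2.2 + 0.19·4.76 = 3.0864.
E[X²] = 0.5·13 + 0.31·6.072 + 0.19·24.1808 = 12.9767.
Var(X) = E[X²] − (E[X])² = 12.9767 − 9.52586 = 3.45081.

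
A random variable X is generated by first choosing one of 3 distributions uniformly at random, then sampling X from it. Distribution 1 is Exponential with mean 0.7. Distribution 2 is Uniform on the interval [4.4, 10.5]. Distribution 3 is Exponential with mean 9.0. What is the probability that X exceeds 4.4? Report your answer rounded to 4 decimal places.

Conditional on each component, P(X > 4.4): 1: 0.00186273; 2: 1; 3: 0.613307.
By total probability, P(X > 4.4) = 0.333333·0.00186273 + 0.333333·1 + 0.333333·0.613307 = 0.53839.

0.5384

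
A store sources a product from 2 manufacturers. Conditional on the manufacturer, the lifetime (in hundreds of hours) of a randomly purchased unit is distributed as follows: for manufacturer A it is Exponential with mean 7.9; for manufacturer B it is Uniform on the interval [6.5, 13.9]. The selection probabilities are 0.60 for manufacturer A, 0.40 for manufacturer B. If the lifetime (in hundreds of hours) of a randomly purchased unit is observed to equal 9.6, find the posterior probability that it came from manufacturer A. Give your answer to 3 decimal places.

0.294

Likelihoods f(9.6 | ·): A: 0.0375511; B: 0.135135.
Posterior ∝ prior × likelihood. Numerator for A: 0.6·0.0375511 = 0.0225307.
Normalizing constant: 0.6·0.0375511 + 0.4·0.135135 = 0.0765847.
P(A | observation) = 0.0225307 / 0.0765847 = 0.294193.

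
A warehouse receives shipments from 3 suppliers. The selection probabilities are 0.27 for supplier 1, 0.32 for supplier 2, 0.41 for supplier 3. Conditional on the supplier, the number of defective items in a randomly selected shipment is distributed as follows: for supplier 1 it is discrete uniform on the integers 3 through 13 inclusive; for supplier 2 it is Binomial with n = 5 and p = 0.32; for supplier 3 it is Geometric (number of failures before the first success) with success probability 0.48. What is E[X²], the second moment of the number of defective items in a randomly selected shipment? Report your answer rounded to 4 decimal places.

For each component E[X²] = Var + (mean)², giving 1: 74; 2: 3.648; 3: 3.43056.
Overall E[X²] = 0.27·74 + 0.32·3.648 + 0.41·3.43056 = 22.5539.

22.5539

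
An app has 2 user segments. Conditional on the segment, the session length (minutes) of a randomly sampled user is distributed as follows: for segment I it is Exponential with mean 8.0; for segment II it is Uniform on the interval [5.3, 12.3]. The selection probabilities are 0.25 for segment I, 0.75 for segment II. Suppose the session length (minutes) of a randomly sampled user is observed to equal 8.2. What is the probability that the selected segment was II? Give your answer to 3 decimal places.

Likelihoods f(8.2 | ·): I: 0.0448496; II: 0.142857.
Posterior ∝ prior × likelihood. Numerator for II: 0.75·0.142857 = 0.107143.
Normalizing constant: 0.25·0.0448496 + 0.75·0.142857 = 0.118355.
P(II | observation) = 0.107143 / 0.118355 = 0.905265.

0.905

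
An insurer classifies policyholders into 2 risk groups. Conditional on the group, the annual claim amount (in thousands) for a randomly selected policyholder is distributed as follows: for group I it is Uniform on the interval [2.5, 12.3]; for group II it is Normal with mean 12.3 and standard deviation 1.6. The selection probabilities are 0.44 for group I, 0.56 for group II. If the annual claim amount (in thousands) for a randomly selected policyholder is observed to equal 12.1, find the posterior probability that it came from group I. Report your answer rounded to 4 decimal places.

0.2448

Likelihoods f(12.1 | ·): I: 0.102041; II: 0.247399.
Posterior ∝ prior × likelihood. Numerator for I: 0.44·0.102041 = 0.044898.
Normalizing constant: 0.44·0.102041 + 0.56·0.247399 = 0.183441.
P(I | observation) = 0.044898 / 0.183441 = 0.244754.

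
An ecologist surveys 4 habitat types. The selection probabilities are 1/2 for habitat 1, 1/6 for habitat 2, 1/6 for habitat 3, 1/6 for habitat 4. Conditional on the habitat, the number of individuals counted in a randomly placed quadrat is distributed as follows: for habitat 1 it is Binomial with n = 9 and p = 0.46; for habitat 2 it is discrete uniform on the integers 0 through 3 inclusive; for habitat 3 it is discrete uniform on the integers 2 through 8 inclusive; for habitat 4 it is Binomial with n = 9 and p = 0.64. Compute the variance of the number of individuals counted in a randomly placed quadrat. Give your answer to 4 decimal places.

4.0600

Per component, 1: μ=4.14, E[X²]=19.3752; 2: μ=1.5, E[X²]=3.5; 3: μ=5, E[X²]=29; 4: μ=5.76, E[X²]=35.2512.
E[X] = 0.5·4.14 + 0.166667·1.5 + 0.166667·5 + 0.166667·5.76 = 4.11333.
E[X²] = 0.5·19.3752 + 0.166667·3.5 + 0.166667·29 + 0.166667·35.2512 = 20.9795.
Var(X) = E[X²] − (E[X])² = 20.9795 − 16.9195 = 4.05996.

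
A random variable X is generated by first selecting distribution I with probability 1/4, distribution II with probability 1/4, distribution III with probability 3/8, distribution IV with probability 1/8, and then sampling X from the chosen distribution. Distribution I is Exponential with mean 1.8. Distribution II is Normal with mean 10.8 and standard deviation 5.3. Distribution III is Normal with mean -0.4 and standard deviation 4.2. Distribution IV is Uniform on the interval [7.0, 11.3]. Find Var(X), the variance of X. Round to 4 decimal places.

Per component, I: μ=1.8, E[X²]=6.48; II: μ=10.8, E[X²]=144.73; III: μ=-0.4, E[X²]=17.8; IV: μ=9.15, E[X²]=85.2633.
E[X] = 0.25·1.8 + 0.25·10.8 + 0.375·-0.4 + 0.125·9.15 = 4.14375.
E[X²] = 0.25·6.48 + 0.25·144.73 + 0.375·17.8 + 0.125·85.2633 = 55.1354.
Var(X) = E[X²] − (E[X])² = 55.1354 − 17.1707 = 37.9648.

37.9648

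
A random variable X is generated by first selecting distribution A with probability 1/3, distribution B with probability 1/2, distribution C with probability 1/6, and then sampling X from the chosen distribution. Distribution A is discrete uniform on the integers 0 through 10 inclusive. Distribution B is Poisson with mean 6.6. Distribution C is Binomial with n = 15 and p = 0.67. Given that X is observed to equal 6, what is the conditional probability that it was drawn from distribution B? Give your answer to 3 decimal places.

Likelihoods P(X=6 | ·): A: 0.0909091; B: 0.156166; C: 0.0210125.
Posterior ∝ prior × likelihood. Numerator for B: 0.5·0.156166 = 0.0780832.
Normalizing constant: 0.333333·0.0909091 + 0.5·0.156166 + 0.166667·0.0210125 = 0.111888.
P(B | observation) = 0.0780832 / 0.111888 = 0.697867.

0.698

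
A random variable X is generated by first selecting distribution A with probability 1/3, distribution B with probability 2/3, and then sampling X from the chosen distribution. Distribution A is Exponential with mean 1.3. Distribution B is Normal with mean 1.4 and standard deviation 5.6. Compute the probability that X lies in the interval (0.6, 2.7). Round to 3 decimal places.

0.267

Conditional on each component, P(0.6 < X < 2.7): A: 0.504998; B: 0.148585.
By total probability, P(0.6 < X < 2.7) = 0.333333·0.504998 + 0.666667·0.148585 = 0.267389.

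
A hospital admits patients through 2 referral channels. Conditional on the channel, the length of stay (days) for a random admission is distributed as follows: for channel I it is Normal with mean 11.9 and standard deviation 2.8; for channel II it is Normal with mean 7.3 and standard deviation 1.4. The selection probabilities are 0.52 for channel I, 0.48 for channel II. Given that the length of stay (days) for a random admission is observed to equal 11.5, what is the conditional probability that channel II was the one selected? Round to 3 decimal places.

0.020

Likelihoods f(11.5 | ·): I: 0.141033; II: 0.00316561.
Posterior ∝ prior × likelihood. Numerator for II: 0.48·0.00316561 = 0.00151949.
Normalizing constant: 0.52·0.141033 + 0.48·0.00316561 = 0.0748566.
P(II | observation) = 0.00151949 / 0.0748566 = 0.0202987.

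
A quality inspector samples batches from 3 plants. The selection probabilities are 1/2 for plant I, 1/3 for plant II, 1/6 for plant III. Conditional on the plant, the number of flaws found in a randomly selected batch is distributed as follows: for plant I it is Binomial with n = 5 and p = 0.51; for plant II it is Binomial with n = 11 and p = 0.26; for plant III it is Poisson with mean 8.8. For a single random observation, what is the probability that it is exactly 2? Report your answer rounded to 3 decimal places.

0.236

Conditional on each plant, P(X = 2): I: 0.306005; II: 0.247397; III: 0.00583638.
By total probability, P(X = 2) = 0.5·0.306005 + 0.333333·0.247397 + 0.166667·0.00583638 = 0.236441.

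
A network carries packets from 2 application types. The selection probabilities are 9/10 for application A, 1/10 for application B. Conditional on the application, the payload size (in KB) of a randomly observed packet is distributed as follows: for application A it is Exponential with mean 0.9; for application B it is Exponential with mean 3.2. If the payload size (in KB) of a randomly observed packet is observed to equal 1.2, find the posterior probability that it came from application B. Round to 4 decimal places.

Likelihoods f(1.2 | ·): A: 0.292886; B: 0.214778.
Posterior ∝ prior × likelihood. Numerator for B: 0.1·0.214778 = 0.0214778.
Normalizing constant: 0.9·0.292886 + 0.1·0.214778 = 0.285075.
P(B | observation) = 0.0214778 / 0.285075 = 0.0753409.

0.0753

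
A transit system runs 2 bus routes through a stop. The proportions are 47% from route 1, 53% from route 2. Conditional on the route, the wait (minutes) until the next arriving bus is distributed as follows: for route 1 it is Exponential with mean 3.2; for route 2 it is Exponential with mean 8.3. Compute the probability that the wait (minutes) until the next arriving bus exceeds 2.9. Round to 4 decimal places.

0.5636

Conditional on each route, P(X > 2.9): 1: 0.404037; 2: 0.705113.
By total probability, P(X > 2.9) = 0.47·0.404037 + 0.53·0.705113 = 0.563607.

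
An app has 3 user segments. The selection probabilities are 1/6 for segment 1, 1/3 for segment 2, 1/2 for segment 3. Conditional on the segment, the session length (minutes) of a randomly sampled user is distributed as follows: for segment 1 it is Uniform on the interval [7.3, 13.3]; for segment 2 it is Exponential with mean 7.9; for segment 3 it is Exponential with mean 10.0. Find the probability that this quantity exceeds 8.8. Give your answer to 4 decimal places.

0.4418

Conditional on each segment, P(X > 8.8): 1: 0.75; 2: 0.328268; 3: 0.414783.
By total probability, P(X > 8.8) = 0.166667·0.75 + 0.333333·0.328268 + 0.5·0.414783 = 0.441814.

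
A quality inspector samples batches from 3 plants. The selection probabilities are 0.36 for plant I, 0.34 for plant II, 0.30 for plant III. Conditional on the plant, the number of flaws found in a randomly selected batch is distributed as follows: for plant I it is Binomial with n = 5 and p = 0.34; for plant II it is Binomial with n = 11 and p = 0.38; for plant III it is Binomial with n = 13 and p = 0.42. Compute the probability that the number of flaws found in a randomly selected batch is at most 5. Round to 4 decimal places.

Conditional on each plant, P(X ≤ 5): I: 1; II: 0.795728; III: 0.515074.
By total probability, P(X ≤ 5) = 0.36·1 + 0.34·0.795728 + 0.3·0.515074 = 0.785069.

0.7851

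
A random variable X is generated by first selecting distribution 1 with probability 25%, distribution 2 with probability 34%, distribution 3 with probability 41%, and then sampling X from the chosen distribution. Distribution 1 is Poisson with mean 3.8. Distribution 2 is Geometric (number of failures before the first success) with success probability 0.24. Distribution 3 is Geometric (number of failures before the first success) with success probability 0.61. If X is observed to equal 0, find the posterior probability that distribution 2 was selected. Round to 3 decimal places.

Likelihoods P(X=0 | ·): 1: 0.0223708; 2: 0.24; 3: 0.61.
Posterior ∝ prior × likelihood. Numerator for 2: 0.34·0.24 = 0.0816.
Normalizing constant: 0.25·0.0223708 + 0.34·0.24 + 0.41·0.61 = 0.337293.
P(2 | observation) = 0.0816 / 0.337293 = 0.241926.

0.242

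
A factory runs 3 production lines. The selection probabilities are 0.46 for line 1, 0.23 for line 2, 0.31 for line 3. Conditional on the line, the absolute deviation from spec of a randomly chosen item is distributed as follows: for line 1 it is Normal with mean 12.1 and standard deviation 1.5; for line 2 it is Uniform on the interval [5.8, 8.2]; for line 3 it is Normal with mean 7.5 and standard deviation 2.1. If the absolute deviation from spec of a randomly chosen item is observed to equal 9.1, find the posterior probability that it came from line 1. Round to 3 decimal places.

Likelihoods f(9.1 | ·): 1: 0.035994; 2: 0; 3: 0.142114.
Posterior ∝ prior × likelihood. Numerator for 1: 0.46·0.035994 = 0.0165572.
Normalizing constant: 0.46·0.035994 + 0.23·0 + 0.31·0.142114 = 0.0606126.
P(1 | observation) = 0.0165572 / 0.0606126 = 0.273165.

0.273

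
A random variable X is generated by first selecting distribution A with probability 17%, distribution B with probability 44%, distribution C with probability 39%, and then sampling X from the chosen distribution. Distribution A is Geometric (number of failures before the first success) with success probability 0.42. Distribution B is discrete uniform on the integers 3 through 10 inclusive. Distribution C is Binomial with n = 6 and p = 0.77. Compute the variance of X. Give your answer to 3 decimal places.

Per component, A: μ=1.38095, E[X²]=5.19501; B: μ=6.5, E[X²]=47.5; C: μ=4.62, E[X²]=22.407.
E[X] = 0.17·1.38095 + 0.44·6.5 + 0.39·4.62 = 4.89656.
E[X²] = 0.17·5.19501 + 0.44·47.5 + 0.39·22.407 = 30.5219.
Var(X) = E[X²] − (E[X])² = 30.5219 − 23.9763 = 6.54556.

6.546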